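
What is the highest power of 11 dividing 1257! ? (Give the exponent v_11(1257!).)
v_11(1257!) = 124

Legendre's formula: v_p(n!) = Σ_{k ≥ 1} ⌊n / p^k⌋. For p = 11, n = 1257, the terms are:
  ⌊1257/11^1⌋ = ⌊1257/11⌋ = 114
  ⌊1257/11^2⌋ = ⌊1257/121⌋ = 10
(the next term ⌊1257/11^3⌋ = 0, terminating the sum). Summing: v_11(1257!) = 114 + 10 = 124.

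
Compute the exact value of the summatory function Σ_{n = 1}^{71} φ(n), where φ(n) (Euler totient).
Σ_{n ≤ 71} φ(n) = 1564

Compute φ(n) for each 1 ≤ n ≤ 71: φ(1) = 1, φ(2) = 1, φ(3) = 2, φ(4) = 2, φ(5) = 4, φ(6) = 2, φ(7) = 6, φ(8) = 4, φ(9) = 6, φ(10) = 4, φ(11) = 10, φ(12) = 4, φ(13) = 12, φ(14) = 6, φ(15) = 8, φ(16) = 8, φ(17) = 16, φ(18) = 6, φ(19) = 18, φ(20) = 8, φ(21) = 12, φ(22) = 10, φ(23) = 22, φ(24) = 8, φ(25) = 20, φ(26) = 12, φ(27) = 18, φ(28) = 12, φ(29) = 28, φ(30) = 8, φ(31) = 30, φ(32) = 16, φ(33) = 20, φ(34) = 16, φ(35) = 24, φ(36) = 12, φ(37) = 36, φ(38) = 18, φ(39) = 24, φ(40) = 16, φ(41) = 40, φ(42) = 12, φ(43) = 42, φ(44) = 20, φ(45) = 24, φ(46) = 22, φ(47) = 46, φ(48) = 16, φ(49) = 42, φ(50) = 20, φ(51) = 32, φ(52) = 24, φ(53) = 52, φ(54) = 18, φ(55) = 40, φ(56) = 24, φ(57) = 36, φ(58) = 28, φ(59) = 58, φ(60) = 16, φ(61) = 60, φ(62) = 30, φ(63) = 36, φ(64) = 32, φ(65) = 48, φ(66) = 20, φ(67) = 66, φ(68) = 32, φ(69) = 44, φ(70) = 24, φ(71) = 70. Summing all 71 values: 1564. (Average order: Σ_{n ≤ x} φ(n) ~ (3/π²) x². For x = 71, (3/π²)·71² ≈ 1532.28.)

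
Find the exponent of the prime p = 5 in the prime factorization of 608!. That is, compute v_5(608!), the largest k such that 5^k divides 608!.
v_5(608!) = 149

Legendre's formula: v_p(n!) = Σ_{k ≥ 1} ⌊n / p^k⌋. For p = 5, n = 608, the terms are:
  ⌊608/5^1⌋ = ⌊608/5⌋ = 121
  ⌊608/5^2⌋ = ⌊608/25⌋ = 24
  ⌊608/5^3⌋ = ⌊608/125⌋ = 4
(the next term ⌊608/5^4⌋ = 0, terminating the sum). Summing: v_5(608!) = 121 + 24 + 4 = 149.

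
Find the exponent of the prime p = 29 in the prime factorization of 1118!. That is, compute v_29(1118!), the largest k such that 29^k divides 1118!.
v_29(1118!) = 39

Legendre's formula: v_p(n!) = Σ_{k ≥ 1} ⌊n / p^k⌋. For p = 29, n = 1118, the terms are:
  ⌊1118/29^1⌋ = ⌊1118/29⌋ = 38
  ⌊1118/29^2⌋ = ⌊1118/841⌋ = 1
(the next term ⌊1118/29^3⌋ = 0, terminating the sum). Summing: v_29(1118!) = 38 + 1 = 39.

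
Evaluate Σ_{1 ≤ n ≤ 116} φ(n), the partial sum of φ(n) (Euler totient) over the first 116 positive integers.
Σ_{n ≤ 116} φ(n) = 4128

Compute φ(n) for each 1 ≤ n ≤ 116: φ(1) = 1, φ(2) = 1, φ(3) = 2, φ(4) = 2, φ(5) = 4, φ(6) = 2, φ(7) = 6, φ(8) = 4, φ(9) = 6, φ(10) = 4, φ(11) = 10, φ(12) = 4, φ(13) = 12, φ(14) = 6, φ(15) = 8, φ(16) = 8, φ(17) = 16, φ(18) = 6, φ(19) = 18, φ(20) = 8, φ(21) = 12, φ(22) = 10, φ(23) = 22, φ(24) = 8, φ(25) = 20, φ(26) = 12, φ(27) = 18, φ(28) = 12, φ(29) = 28, φ(30) = 8, φ(31) = 30, φ(32) = 16, φ(33) = 20, φ(34) = 16, φ(35) = 24, φ(36) = 12, φ(37) = 36, φ(38) = 18, φ(39) = 24, φ(40) = 16, φ(41) = 40, φ(42) = 12, φ(43) = 42, φ(44) = 20, φ(45) = 24, φ(46) = 22, φ(47) = 46, φ(48) = 16, φ(49) = 42, φ(50) = 20, φ(51) = 32, φ(52) = 24, φ(53) = 52, φ(54) = 18, φ(55) = 40, φ(56) = 24, φ(57) = 36, φ(58) = 28, φ(59) = 58, φ(60) = 16, φ(61) = 60, φ(62) = 30, φ(63) = 36, φ(64) = 32, φ(65) = 48, φ(66) = 20, φ(67) = 66, φ(68) = 32, φ(69) = 44, φ(70) = 24, φ(71) = 70, φ(72) = 24, φ(73) = 72, φ(74) = 36, φ(75) = 40, φ(76) = 36, φ(77) = 60, φ(78) = 24, φ(79) = 78, φ(80) = 32, φ(81) = 54, φ(82) = 40, φ(83) = 82, φ(84) = 24, φ(85) = 64, φ(86) = 42, φ(87) = 56, φ(88) = 40, φ(89) = 88, φ(90) = 24, φ(91) = 72, φ(92) = 44, φ(93) = 60, φ(94) = 46, φ(95) = 72, φ(96) = 32, φ(97) = 96, φ(98) = 42, φ(99) = 60, φ(100) = 40, φ(101) = 100, φ(102) = 32, φ(103) = 102, φ(104) = 48, φ(105) = 48, φ(106) = 52, φ(107) = 106, φ(108) = 36, φ(109) = 108, φ(110) = 40, φ(111) = 72, φ(112) = 48, φ(113) = 112, φ(114) = 36, φ(115) = 88, φ(116) = 56. Summing all 116 values: 4128. (Average order: Σ_{n ≤ x} φ(n) ~ (3/π²) x². For x = 116, (3/π²)·116² ≈ 4090.13.)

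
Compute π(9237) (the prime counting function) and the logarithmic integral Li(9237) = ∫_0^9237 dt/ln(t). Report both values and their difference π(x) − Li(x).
π(9237) = 1144;  Li(9237) ≈ 1162.94;  π(x) − Li(x) ≈ -18.94.

Direct count of primes ≤ 9237 gives π(9237) = 1144. Numerical evaluation of the logarithmic integral gives Li(9237) ≈ 1162.94. The difference π(x) − Li(x) ≈ -18.94 is typically negative for small/moderate x (Li(x) overestimates), though Littlewood's theorem shows this sign changes infinitely often.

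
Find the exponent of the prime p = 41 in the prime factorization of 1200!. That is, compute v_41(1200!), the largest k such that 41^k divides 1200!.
v_41(1200!) = 29

Legendre's formula: v_p(n!) = Σ_{k ≥ 1} ⌊n / p^k⌋. For p = 41, n = 1200, the terms are:
  ⌊1200/41^1⌋ = ⌊1200/41⌋ = 29
(the next term ⌊1200/41^2⌋ = 0, terminating the sum). Summing: v_41(1200!) = 29 = 29.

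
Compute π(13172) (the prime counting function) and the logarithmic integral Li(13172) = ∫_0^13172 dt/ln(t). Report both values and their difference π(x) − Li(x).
π(13172) = 1567;  Li(13172) ≈ 1585.25;  π(x) − Li(x) ≈ -18.25.

Direct count of primes ≤ 13172 gives π(13172) = 1567. Numerical evaluation of the logarithmic integral gives Li(13172) ≈ 1585.25. The difference π(x) − Li(x) ≈ -18.25 is typically negative for small/moderate x (Li(x) overestimates), though Littlewood's theorem shows this sign changes infinitely often.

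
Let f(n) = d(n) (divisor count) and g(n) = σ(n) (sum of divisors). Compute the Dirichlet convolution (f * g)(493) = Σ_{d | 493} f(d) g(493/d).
(d * σ)(493) = 640

Divisors of 493: [1, 17, 29, 493]. For each d | 493:
  d = 1: d(1) · σ(493/1) = 1 · 540 = 540
  d = 17: d(17) · σ(493/17) = 2 · 30 = 60
  d = 29: d(29) · σ(493/29) = 2 · 18 = 36
  d = 493: d(493) · σ(493/493) = 4 · 1 = 4
Summing: (d * σ)(493) = 540 + 60 + 36 + 4 = 640.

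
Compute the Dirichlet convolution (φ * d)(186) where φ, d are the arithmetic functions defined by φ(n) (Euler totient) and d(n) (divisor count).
(φ * d)(186) = 384

Divisors of 186: [1, 2, 3, 6, 31, 62, 93, 186]. For each d | 186:
  d = 1: φ(1) · d(186/1) = 1 · 8 = 8
  d = 2: φ(2) · d(186/2) = 1 · 4 = 4
  d = 3: φ(3) · d(186/3) = 2 · 4 = 8
  d = 6: φ(6) · d(186/6) = 2 · 2 = 4
  d = 31: φ(31) · d(186/31) = 30 · 4 = 120
  d = 62: φ(62) · d(186/62) = 30 · 2 = 60
  d = 93: φ(93) · d(186/93) = 60 · 2 = 120
  d = 186: φ(186) · d(186/186) = 60 · 1 = 60
Summing: (φ * d)(186) = 8 + 4 + 8 + 4 + 120 + 60 + 120 + 60 = 384.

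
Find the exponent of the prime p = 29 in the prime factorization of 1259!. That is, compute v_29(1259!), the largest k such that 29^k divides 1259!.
v_29(1259!) = 44

Legendre's formula: v_p(n!) = Σ_{k ≥ 1} ⌊n / p^k⌋. For p = 29, n = 1259, the terms are:
  ⌊1259/29^1⌋ = ⌊1259/29⌋ = 43
  ⌊1259/29^2⌋ = ⌊1259/841⌋ = 1
(the next term ⌊1259/29^3⌋ = 0, terminating the sum). Summing: v_29(1259!) = 43 + 1 = 44.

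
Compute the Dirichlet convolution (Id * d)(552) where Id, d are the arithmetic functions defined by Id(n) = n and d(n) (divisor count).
(Id * d)(552) = 3250

Divisors of 552: [1, 2, 3, 4, 6, 8, 12, 23, 24, 46, 69, 92, 138, 184, 276, 552]. For each d | 552:
  d = 1: Id(1) · d(552/1) = 1 · 16 = 16
  d = 2: Id(2) · d(552/2) = 2 · 12 = 24
  d = 3: Id(3) · d(552/3) = 3 · 8 = 24
  d = 4: Id(4) · d(552/4) = 4 · 8 = 32
  d = 6: Id(6) · d(552/6) = 6 · 6 = 36
  d = 8: Id(8) · d(552/8) = 8 · 4 = 32
  d = 12: Id(12) · d(552/12) = 12 · 4 = 48
  d = 23: Id(23) · d(552/23) = 23 · 8 = 184
  d = 24: Id(24) · d(552/24) = 24 · 2 = 48
  d = 46: Id(46) · d(552/46) = 46 · 6 = 276
  d = 69: Id(69) · d(552/69) = 69 · 4 = 276
  d = 92: Id(92) · d(552/92) = 92 · 4 = 368
  d = 138: Id(138) · d(552/138) = 138 · 3 = 414
  d = 184: Id(184) · d(552/184) = 184 · 2 = 368
  d = 276: Id(276) · d(552/276) = 276 · 2 = 552
  d = 552: Id(552) · d(552/552) = 552 · 1 = 552
Summing: (Id * d)(552) = 16 + 24 + 24 + 32 + 36 + 32 + 48 + 184 + 48 + 276 + 276 + 368 + 414 + 368 + 552 + 552 = 3250.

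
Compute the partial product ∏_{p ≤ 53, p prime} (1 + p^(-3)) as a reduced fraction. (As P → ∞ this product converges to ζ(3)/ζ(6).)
∏ = 1193284353855226596885466673602596175872/1009953283877483663098780766542609340885

The primes p ≤ 53 are [2, 3, 5, 7, 11, 13, 17, 19, 23, 29, 31, 37, 41, 43, 47, 53]. For each, (1 + 1/p^3) = (p^3 + 1)/p^3. Multiplying these fractions over p ∈ [2, 3, 5, 7, 11, 13, 17, 19, 23, 29, 31, 37, 41, 43, 47, 53] gives 1193284353855226596885466673602596175872/1009953283877483663098780766542609340885. (In the limit P → ∞ this tends to ζ(3)/ζ(6).)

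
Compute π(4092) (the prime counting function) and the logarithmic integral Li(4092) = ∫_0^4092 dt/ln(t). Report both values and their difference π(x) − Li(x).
π(4092) = 563;  Li(4092) ≈ 576.44;  π(x) − Li(x) ≈ -13.44.

Direct count of primes ≤ 4092 gives π(4092) = 563. Numerical evaluation of the logarithmic integral gives Li(4092) ≈ 576.44. The difference π(x) − Li(x) ≈ -13.44 is typically negative for small/moderate x (Li(x) overestimates), though Littlewood's theorem shows this sign changes infinitely often.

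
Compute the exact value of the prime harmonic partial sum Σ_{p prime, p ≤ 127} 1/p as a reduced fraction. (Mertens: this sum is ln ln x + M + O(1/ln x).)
Σ 1/p = 7457575819106455685806801283735357697478405891621/4014476939333036189094441199026045136645885247730

π(127) = 31, so the primes ≤ 127 are [2, 3, 5, 7, 11, 13, 17, 19, 23, 29, 31, 37, 41, 43, 47, 53, 59, 61, 67, 71, 73, 79, 83, 89, 97, 101, 103, 107, 109, 113, 127]. Summing 1/p over these primes: 7457575819106455685806801283735357697478405891621/4014476939333036189094441199026045136645885247730 ≈ 1.8577. Mertens estimate ln ln(127) + 0.2615 ≈ 1.8393.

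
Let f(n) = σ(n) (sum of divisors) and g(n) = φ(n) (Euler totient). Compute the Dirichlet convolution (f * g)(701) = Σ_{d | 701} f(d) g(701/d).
(σ * φ)(701) = 1402

Divisors of 701: [1, 701]. For each d | 701:
  d = 1: σ(1) · φ(701/1) = 1 · 700 = 700
  d = 701: σ(701) · φ(701/701) = 702 · 1 = 702
Summing: (σ * φ)(701) = 700 + 702 = 1402.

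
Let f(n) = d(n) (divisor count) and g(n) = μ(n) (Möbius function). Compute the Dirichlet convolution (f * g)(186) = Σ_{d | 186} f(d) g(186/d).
(d * μ)(186) = 1

Divisors of 186: [1, 2, 3, 6, 31, 62, 93, 186]. For each d | 186:
  d = 1: d(1) · μ(186/1) = 1 · -1 = -1
  d = 2: d(2) · μ(186/2) = 2 · 1 = 2
  d = 3: d(3) · μ(186/3) = 2 · 1 = 2
  d = 6: d(6) · μ(186/6) = 4 · -1 = -4
  d = 31: d(31) · μ(186/31) = 2 · 1 = 2
  d = 62: d(62) · μ(186/62) = 4 · -1 = -4
  d = 93: d(93) · μ(186/93) = 4 · -1 = -4
  d = 186: d(186) · μ(186/186) = 8 · 1 = 8
Summing: (d * μ)(186) = -1 + 2 + 2 + -4 + 2 + -4 + -4 + 8 = 1.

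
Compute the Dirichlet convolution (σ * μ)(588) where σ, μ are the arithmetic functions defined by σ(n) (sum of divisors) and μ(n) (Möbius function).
(σ * μ)(588) = 588

Divisors of 588: [1, 2, 3, 4, 6, 7, 12, 14, 21, 28, 42, 49, 84, 98, 147, 196, 294, 588]. For each d | 588:
  d = 1: σ(1) · μ(588/1) = 1 · 0 = 0
  d = 2: σ(2) · μ(588/2) = 3 · 0 = 0
  d = 3: σ(3) · μ(588/3) = 4 · 0 = 0
  d = 4: σ(4) · μ(588/4) = 7 · 0 = 0
  d = 6: σ(6) · μ(588/6) = 12 · 0 = 0
  d = 7: σ(7) · μ(588/7) = 8 · 0 = 0
  d = 12: σ(12) · μ(588/12) = 28 · 0 = 0
  d = 14: σ(14) · μ(588/14) = 24 · -1 = -24
  d = 21: σ(21) · μ(588/21) = 32 · 0 = 0
  d = 28: σ(28) · μ(588/28) = 56 · 1 = 56
  d = 42: σ(42) · μ(588/42) = 96 · 1 = 96
  d = 49: σ(49) · μ(588/49) = 57 · 0 = 0
  d = 84: σ(84) · μ(588/84) = 224 · -1 = -224
  d = 98: σ(98) · μ(588/98) = 171 · 1 = 171
  d = 147: σ(147) · μ(588/147) = 228 · 0 = 0
  d = 196: σ(196) · μ(588/196) = 399 · -1 = -399
  d = 294: σ(294) · μ(588/294) = 684 · -1 = -684
  d = 588: σ(588) · μ(588/588) = 1596 · 1 = 1596
Summing: (σ * μ)(588) = 0 + 0 + 0 + 0 + 0 + 0 + 0 + -24 + 0 + 56 + 96 + 0 + -224 + 171 + 0 + -399 + -684 + 1596 = 588.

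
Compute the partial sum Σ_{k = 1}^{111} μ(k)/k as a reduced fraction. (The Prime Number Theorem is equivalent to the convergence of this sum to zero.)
Σ μ(k)/k = -678316192822146162262092815134314936522301/39962142402550705168325165981723972810713890

Values of μ(k) for 1 ≤ k ≤ 111: μ(1) = 1, μ(2) = -1, μ(3) = -1, μ(5) = -1, μ(6) = 1, μ(7) = -1, μ(10) = 1, μ(11) = -1, μ(13) = -1, μ(14) = 1, μ(15) = 1, μ(17) = -1, μ(19) = -1, μ(21) = 1, μ(22) = 1, μ(23) = -1, μ(26) = 1, μ(29) = -1, μ(30) = -1, μ(31) = -1, μ(33) = 1, μ(34) = 1, μ(35) = 1, μ(37) = -1, μ(38) = 1, μ(39) = 1, μ(41) = -1, μ(42) = -1, μ(43) = -1, μ(46) = 1, μ(47) = -1, μ(51) = 1, μ(53) = -1, μ(55) = 1, μ(57) = 1, μ(58) = 1, μ(59) = -1, μ(61) = -1, μ(62) = 1, μ(65) = 1, μ(66) = -1, μ(67) = -1, μ(69) = 1, μ(70) = -1, μ(71) = -1, μ(73) = -1, μ(74) = 1, μ(77) = 1, μ(78) = -1, μ(79) = -1, μ(82) = 1, μ(83) = -1, μ(85) = 1, μ(86) = 1, μ(87) = 1, μ(89) = -1, μ(91) = 1, μ(93) = 1, μ(94) = 1, μ(95) = 1, μ(97) = -1, μ(101) = -1, μ(102) = -1, μ(103) = -1, μ(105) = -1, μ(106) = 1, μ(107) = -1, μ(109) = -1, μ(110) = -1, μ(111) = 1, with μ = 0 on non-squarefree integers. Summing μ(k)/k for k where μ(k) ≠ 0 gives -678316192822146162262092815134314936522301/39962142402550705168325165981723972810713890 ≈ -0.0170. (PNT ⟺ this sum → 0 as n → ∞.)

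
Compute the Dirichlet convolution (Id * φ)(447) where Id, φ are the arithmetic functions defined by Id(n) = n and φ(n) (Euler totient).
(Id * φ)(447) = 1485

Divisors of 447: [1, 3, 149, 447]. For each d | 447:
  d = 1: Id(1) · φ(447/1) = 1 · 296 = 296
  d = 3: Id(3) · φ(447/3) = 3 · 148 = 444
  d = 149: Id(149) · φ(447/149) = 149 · 2 = 298
  d = 447: Id(447) · φ(447/447) = 447 · 1 = 447
Summing: (Id * φ)(447) = 296 + 444 + 298 + 447 = 1485.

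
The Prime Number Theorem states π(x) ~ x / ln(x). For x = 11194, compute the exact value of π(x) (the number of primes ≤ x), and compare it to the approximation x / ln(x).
π(11194) = 1355;  x/ln(x) ≈ 1200.67;  relative error ≈ 11.39%.

Directly count primes up to 11194: π(11194) = 1355. The PNT approximation gives 11194/ln(11194) ≈ 11194/9.32313 ≈ 1200.67. Relative error (π(x) − x/ln(x)) / π(x) ≈ 11.39%; the approximation is known to undercount slightly (Li(x) is a better estimate).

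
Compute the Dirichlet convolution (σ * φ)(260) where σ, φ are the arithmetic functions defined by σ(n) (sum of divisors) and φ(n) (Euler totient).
(σ * φ)(260) = 3120

Divisors of 260: [1, 2, 4, 5, 10, 13, 20, 26, 52, 65, 130, 260]. For each d | 260:
  d = 1: σ(1) · φ(260/1) = 1 · 96 = 96
  d = 2: σ(2) · φ(260/2) = 3 · 48 = 144
  d = 4: σ(4) · φ(260/4) = 7 · 48 = 336
  d = 5: σ(5) · φ(260/5) = 6 · 24 = 144
  d = 10: σ(10) · φ(260/10) = 18 · 12 = 216
  d = 13: σ(13) · φ(260/13) = 14 · 8 = 112
  d = 20: σ(20) · φ(260/20) = 42 · 12 = 504
  d = 26: σ(26) · φ(260/26) = 42 · 4 = 168
  d = 52: σ(52) · φ(260/52) = 98 · 4 = 392
  d = 65: σ(65) · φ(260/65) = 84 · 2 = 168
  d = 130: σ(130) · φ(260/130) = 252 · 1 = 252
  d = 260: σ(260) · φ(260/260) = 588 · 1 = 588
Summing: (σ * φ)(260) = 96 + 144 + 336 + 144 + 216 + 112 + 504 + 168 + 392 + 168 + 252 + 588 = 3120.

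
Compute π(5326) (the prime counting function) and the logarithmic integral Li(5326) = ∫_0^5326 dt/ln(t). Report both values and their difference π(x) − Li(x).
π(5326) = 705;  Li(5326) ≈ 722.41;  π(x) − Li(x) ≈ -17.41.

Direct count of primes ≤ 5326 gives π(5326) = 705. Numerical evaluation of the logarithmic integral gives Li(5326) ≈ 722.41. The difference π(x) − Li(x) ≈ -17.41 is typically negative for small/moderate x (Li(x) overestimates), though Littlewood's theorem shows this sign changes infinitely often.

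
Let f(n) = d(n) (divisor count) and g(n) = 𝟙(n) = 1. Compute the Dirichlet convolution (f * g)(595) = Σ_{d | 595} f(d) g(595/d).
(d * 𝟙)(595) = 27

Divisors of 595: [1, 5, 7, 17, 35, 85, 119, 595]. For each d | 595:
  d = 1: d(1) · 𝟙(595/1) = 1 · 1 = 1
  d = 5: d(5) · 𝟙(595/5) = 2 · 1 = 2
  d = 7: d(7) · 𝟙(595/7) = 2 · 1 = 2
  d = 17: d(17) · 𝟙(595/17) = 2 · 1 = 2
  d = 35: d(35) · 𝟙(595/35) = 4 · 1 = 4
  d = 85: d(85) · 𝟙(595/85) = 4 · 1 = 4
  d = 119: d(119) · 𝟙(595/119) = 4 · 1 = 4
  d = 595: d(595) · 𝟙(595/595) = 8 · 1 = 8
Summing: (d * 𝟙)(595) = 1 + 2 + 2 + 2 + 4 + 4 + 4 + 8 = 27.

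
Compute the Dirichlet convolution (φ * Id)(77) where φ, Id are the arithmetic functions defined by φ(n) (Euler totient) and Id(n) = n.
(φ * Id)(77) = 273

Divisors of 77: [1, 7, 11, 77]. For each d | 77:
  d = 1: φ(1) · Id(77/1) = 1 · 77 = 77
  d = 7: φ(7) · Id(77/7) = 6 · 11 = 66
  d = 11: φ(11) · Id(77/11) = 10 · 7 = 70
  d = 77: φ(77) · Id(77/77) = 60 · 1 = 60
Summing: (φ * Id)(77) = 77 + 66 + 70 + 60 = 273.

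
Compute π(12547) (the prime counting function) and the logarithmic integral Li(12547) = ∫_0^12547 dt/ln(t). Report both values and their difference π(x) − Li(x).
π(12547) = 1499;  Li(12547) ≈ 1519.20;  π(x) − Li(x) ≈ -20.20.

Direct count of primes ≤ 12547 gives π(12547) = 1499. Numerical evaluation of the logarithmic integral gives Li(12547) ≈ 1519.20. The difference π(x) − Li(x) ≈ -20.20 is typically negative for small/moderate x (Li(x) overestimates), though Littlewood's theorem shows this sign changes infinitely often.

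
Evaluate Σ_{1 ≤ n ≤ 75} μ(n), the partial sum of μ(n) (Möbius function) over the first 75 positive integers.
Σ_{n ≤ 75} μ(n) = -3

Compute μ(n) for each 1 ≤ n ≤ 75: μ(1) = 1, μ(2) = -1, μ(3) = -1, μ(4) = 0, μ(5) = -1, μ(6) = 1, μ(7) = -1, μ(8) = 0, μ(9) = 0, μ(10) = 1, μ(11) = -1, μ(12) = 0, μ(13) = -1, μ(14) = 1, μ(15) = 1, μ(16) = 0, μ(17) = -1, μ(18) = 0, μ(19) = -1, μ(20) = 0, μ(21) = 1, μ(22) = 1, μ(23) = -1, μ(24) = 0, μ(25) = 0, μ(26) = 1, μ(27) = 0, μ(28) = 0, μ(29) = -1, μ(30) = -1, μ(31) = -1, μ(32) = 0, μ(33) = 1, μ(34) = 1, μ(35) = 1, μ(36) = 0, μ(37) = -1, μ(38) = 1, μ(39) = 1, μ(40) = 0, μ(41) = -1, μ(42) = -1, μ(43) = -1, μ(44) = 0, μ(45) = 0, μ(46) = 1, μ(47) = -1, μ(48) = 0, μ(49) = 0, μ(50) = 0, μ(51) = 1, μ(52) = 0, μ(53) = -1, μ(54) = 0, μ(55) = 1, μ(56) = 0, μ(57) = 1, μ(58) = 1, μ(59) = -1, μ(60) = 0, μ(61) = -1, μ(62) = 1, μ(63) = 0, μ(64) = 0, μ(65) = 1, μ(66) = -1, μ(67) = -1, μ(68) = 0, μ(69) = 1, μ(70) = -1, μ(71) = -1, μ(72) = 0, μ(73) = -1, μ(74) = 1, μ(75) = 0. Summing all 75 values: -3. (Mertens function M(x) = Σ_{n ≤ x} μ(n); on average M(x) should be small (PNT ⟺ M(x) = o(x)).)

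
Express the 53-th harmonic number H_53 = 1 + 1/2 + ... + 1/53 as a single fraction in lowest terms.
H_53 = 748469853272339196210427/164249358725037825439200

Direct summation: H_53 = 1 + 1/2 + ... + 1/53. The least common denominator is lcm(1, ..., 53) = 164249358725037825439200; over this denominator the numerator is 164249358725037825439200 + 82124679362518912719600 + 54749786241679275146400 + 41062339681259456359800 + 32849871745007565087840 + 27374893120839637573200 + 23464194103576832205600 + 20531169840629728179900 + 18249928747226425048800 + 16424935872503782543920 + 14931759884094347767200 + 13687446560419818786600 + 12634566055772140418400 + 11732097051788416102800 + 10949957248335855029280 + 10265584920314864089950 + 9661726983825754437600 + 9124964373613212524400 + 8644703090791464496800 + 8212467936251891271960 + 7821398034525610735200 + 7465879942047173883600 + 7141276466305992410400 + 6843723280209909393300 + 6569974349001513017568 + 6317283027886070209200 + 6083309582408808349600 + 5866048525894208051400 + 5663770990518545704800 + 5474978624167927514640 + 5298366410485091143200 + 5132792460157432044975 + 4977253294698115922400 + 4830863491912877218800 + 4692838820715366441120 + 4562482186806606262200 + 4439171857433454741600 + 4322351545395732248400 + 4211522018590713472800 + 4106233968125945635980 + 4006081920122873791200 + 3910699017262805367600 + 3819752528489251754400 + 3732939971023586941800 + 3649985749445285009760 + 3570638233152996205200 + 3494667206915698413600 + 3421861640104954696650 + 3352027729082404600800 + 3284987174500756508784 + 3220575661275251479200 + 3158641513943035104600 + 3099044504245996706400 = 748469853272339196210427, so H_53 = 748469853272339196210427/164249358725037825439200 (already in lowest terms) ≈ 4.55691. (The PNT-adjacent estimate ln(53) + γ ≈ 4.54751 matches within O(1/n).)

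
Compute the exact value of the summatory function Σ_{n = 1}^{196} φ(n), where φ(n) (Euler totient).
Σ_{n ≤ 196} φ(n) = 11698

Compute φ(n) for each 1 ≤ n ≤ 196: φ(1) = 1, φ(2) = 1, φ(3) = 2, φ(4) = 2, φ(5) = 4, φ(6) = 2, φ(7) = 6, φ(8) = 4, φ(9) = 6, φ(10) = 4, φ(11) = 10, φ(12) = 4, φ(13) = 12, φ(14) = 6, φ(15) = 8, φ(16) = 8, φ(17) = 16, φ(18) = 6, φ(19) = 18, φ(20) = 8, φ(21) = 12, φ(22) = 10, φ(23) = 22, φ(24) = 8, φ(25) = 20, φ(26) = 12, φ(27) = 18, φ(28) = 12, φ(29) = 28, φ(30) = 8, φ(31) = 30, φ(32) = 16, φ(33) = 20, φ(34) = 16, φ(35) = 24, φ(36) = 12, φ(37) = 36, φ(38) = 18, φ(39) = 24, φ(40) = 16, φ(41) = 40, φ(42) = 12, φ(43) = 42, φ(44) = 20, φ(45) = 24, φ(46) = 22, φ(47) = 46, φ(48) = 16, φ(49) = 42, φ(50) = 20, φ(51) = 32, φ(52) = 24, φ(53) = 52, φ(54) = 18, φ(55) = 40, φ(56) = 24, φ(57) = 36, φ(58) = 28, φ(59) = 58, φ(60) = 16, φ(61) = 60, φ(62) = 30, φ(63) = 36, φ(64) = 32, φ(65) = 48, φ(66) = 20, φ(67) = 66, φ(68) = 32, φ(69) = 44, φ(70) = 24, φ(71) = 70, φ(72) = 24, φ(73) = 72, φ(74) = 36, φ(75) = 40, φ(76) = 36, φ(77) = 60, φ(78) = 24, φ(79) = 78, φ(80) = 32, φ(81) = 54, φ(82) = 40, φ(83) = 82, φ(84) = 24, φ(85) = 64, φ(86) = 42, φ(87) = 56, φ(88) = 40, φ(89) = 88, φ(90) = 24, φ(91) = 72, φ(92) = 44, φ(93) = 60, φ(94) = 46, φ(95) = 72, φ(96) = 32, φ(97) = 96, φ(98) = 42, φ(99) = 60, φ(100) = 40, φ(101) = 100, φ(102) = 32, φ(103) = 102, φ(104) = 48, φ(105) = 48, φ(106) = 52, φ(107) = 106, φ(108) = 36, φ(109) = 108, φ(110) = 40, φ(111) = 72, φ(112) = 48, φ(113) = 112, φ(114) = 36, φ(115) = 88, φ(116) = 56, φ(117) = 72, φ(118) = 58, φ(119) = 96, φ(120) = 32, φ(121) = 110, φ(122) = 60, φ(123) = 80, φ(124) = 60, φ(125) = 100, φ(126) = 36, φ(127) = 126, φ(128) = 64, φ(129) = 84, φ(130) = 48, φ(131) = 130, φ(132) = 40, φ(133) = 108, φ(134) = 66, φ(135) = 72, φ(136) = 64, φ(137) = 136, φ(138) = 44, φ(139) = 138, φ(140) = 48, φ(141) = 92, φ(142) = 70, φ(143) = 120, φ(144) = 48, φ(145) = 112, φ(146) = 72, φ(147) = 84, φ(148) = 72, φ(149) = 148, φ(150) = 40, φ(151) = 150, φ(152) = 72, φ(153) = 96, φ(154) = 60, φ(155) = 120, φ(156) = 48, φ(157) = 156, φ(158) = 78, φ(159) = 104, φ(160) = 64, φ(161) = 132, φ(162) = 54, φ(163) = 162, φ(164) = 80, φ(165) = 80, φ(166) = 82, φ(167) = 166, φ(168) = 48, φ(169) = 156, φ(170) = 64, φ(171) = 108, φ(172) = 84, φ(173) = 172, φ(174) = 56, φ(175) = 120, φ(176) = 80, φ(177) = 116, φ(178) = 88, φ(179) = 178, φ(180) = 48, φ(181) = 180, φ(182) = 72, φ(183) = 120, φ(184) = 88, φ(185) = 144, φ(186) = 60, φ(187) = 160, φ(188) = 92, φ(189) = 108, φ(190) = 72, φ(191) = 190, φ(192) = 64, φ(193) = 192, φ(194) = 96, φ(195) = 96, φ(196) = 84. Summing all 196 values: 11698. (Average order: Σ_{n ≤ x} φ(n) ~ (3/π²) x². For x = 196, (3/π²)·196² ≈ 11677.06.)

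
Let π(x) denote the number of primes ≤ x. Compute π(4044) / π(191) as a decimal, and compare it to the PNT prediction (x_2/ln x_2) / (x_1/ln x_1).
π(4044)/π(191) = 557/43 ≈ 12.9535;  PNT prediction ≈ 13.3902.

π(191) = 43 and π(4044) = 557, so π(4044)/π(191) ≈ 12.9535. The PNT-predicted ratio is (4044/ln(4044)) / (191/ln(191)) ≈ 13.3902. The two agree to within a few percent, as expected.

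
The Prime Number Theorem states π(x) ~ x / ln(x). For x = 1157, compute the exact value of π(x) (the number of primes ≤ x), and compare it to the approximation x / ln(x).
π(1157) = 191;  x/ln(x) ≈ 164.03;  relative error ≈ 14.12%.

Directly count primes up to 1157: π(1157) = 191. The PNT approximation gives 1157/ln(1157) ≈ 1157/7.05359 ≈ 164.03. Relative error (π(x) − x/ln(x)) / π(x) ≈ 14.12%; the approximation is known to undercount slightly (Li(x) is a better estimate).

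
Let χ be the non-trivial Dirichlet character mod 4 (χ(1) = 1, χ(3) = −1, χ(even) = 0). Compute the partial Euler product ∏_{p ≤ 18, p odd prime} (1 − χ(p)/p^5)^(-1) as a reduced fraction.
∏ = 995046576444811700184375/998883930440647295664128

The odd primes p ≤ 18 are [3, 5, 7, 11, 13, 17]. For each, χ(p) = 1 if p ≡ 1 mod 4, χ(p) = −1 if p ≡ 3 mod 4. Taking (1 − χ(p)/p^5)^(-1) = p^5/(p^5 − χ(p)): (1 − (-1)/3^5)^(-1) · (1 − (1)/5^5)^(-1) · (1 − (-1)/7^5)^(-1) · (1 − (-1)/11^5)^(-1) · (1 − (1)/13^5)^(-1) · (1 − (1)/17^5)^(-1) = 995046576444811700184375/998883930440647295664128.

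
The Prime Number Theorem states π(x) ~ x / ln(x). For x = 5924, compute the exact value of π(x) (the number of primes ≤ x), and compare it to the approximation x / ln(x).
π(5924) = 778;  x/ln(x) ≈ 681.96;  relative error ≈ 12.34%.

Directly count primes up to 5924: π(5924) = 778. The PNT approximation gives 5924/ln(5924) ≈ 5924/8.68677 ≈ 681.96. Relative error (π(x) − x/ln(x)) / π(x) ≈ 12.34%; the approximation is known to undercount slightly (Li(x) is a better estimate).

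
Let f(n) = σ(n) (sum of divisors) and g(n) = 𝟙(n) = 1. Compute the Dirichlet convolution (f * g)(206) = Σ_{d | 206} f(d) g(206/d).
(σ * 𝟙)(206) = 420

Divisors of 206: [1, 2, 103, 206]. For each d | 206:
  d = 1: σ(1) · 𝟙(206/1) = 1 · 1 = 1
  d = 2: σ(2) · 𝟙(206/2) = 3 · 1 = 3
  d = 103: σ(103) · 𝟙(206/103) = 104 · 1 = 104
  d = 206: σ(206) · 𝟙(206/206) = 312 · 1 = 312
Summing: (σ * 𝟙)(206) = 1 + 3 + 104 + 312 = 420.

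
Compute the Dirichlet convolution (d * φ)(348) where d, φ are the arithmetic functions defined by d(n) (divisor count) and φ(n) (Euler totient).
(d * φ)(348) = 840

Divisors of 348: [1, 2, 3, 4, 6, 12, 29, 58, 87, 116, 174, 348]. For each d | 348:
  d = 1: d(1) · φ(348/1) = 1 · 112 = 112
  d = 2: d(2) · φ(348/2) = 2 · 56 = 112
  d = 3: d(3) · φ(348/3) = 2 · 56 = 112
  d = 4: d(4) · φ(348/4) = 3 · 56 = 168
  d = 6: d(6) · φ(348/6) = 4 · 28 = 112
  d = 12: d(12) · φ(348/12) = 6 · 28 = 168
  d = 29: d(29) · φ(348/29) = 2 · 4 = 8
  d = 58: d(58) · φ(348/58) = 4 · 2 = 8
  d = 87: d(87) · φ(348/87) = 4 · 2 = 8
  d = 116: d(116) · φ(348/116) = 6 · 2 = 12
  d = 174: d(174) · φ(348/174) = 8 · 1 = 8
  d = 348: d(348) · φ(348/348) = 12 · 1 = 12
Summing: (d * φ)(348) = 112 + 112 + 112 + 168 + 112 + 168 + 8 + 8 + 8 + 12 + 8 + 12 = 840.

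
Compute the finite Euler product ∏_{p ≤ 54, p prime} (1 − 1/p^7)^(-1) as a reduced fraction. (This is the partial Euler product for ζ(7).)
∏ = 72859781352345946164271325208512748367496302513429047898775811498046799405380225394802980517015901501332936608125/72256491859259542003929080814473893559535113224475133477501839873036689289530416476883582246279412849505472872448

The primes p ≤ 54 are [2, 3, 5, 7, 11, 13, 17, 19, 23, 29, 31, 37, 41, 43, 47, 53]. For each prime, (1 − 1/p^7)^(-1) = p^7 / (p^7 − 1). The product is (1 − 1/2^7)^(-1), (1 − 1/3^7)^(-1), (1 − 1/5^7)^(-1), (1 − 1/7^7)^(-1), (1 − 1/11^7)^(-1), (1 − 1/13^7)^(-1), (1 − 1/17^7)^(-1), (1 − 1/19^7)^(-1), (1 − 1/23^7)^(-1), (1 − 1/29^7)^(-1), (1 − 1/31^7)^(-1), (1 − 1/37^7)^(-1), (1 − 1/41^7)^(-1), (1 − 1/43^7)^(-1), (1 − 1/47^7)^(-1), (1 − 1/53^7)^(-1) = ∏ p^7 / (p^7 − 1) = 72859781352345946164271325208512748367496302513429047898775811498046799405380225394802980517015901501332936608125/72256491859259542003929080814473893559535113224475133477501839873036689289530416476883582246279412849505472872448.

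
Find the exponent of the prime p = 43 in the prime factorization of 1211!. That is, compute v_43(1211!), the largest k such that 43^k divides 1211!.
v_43(1211!) = 28

Legendre's formula: v_p(n!) = Σ_{k ≥ 1} ⌊n / p^k⌋. For p = 43, n = 1211, the terms are:
  ⌊1211/43^1⌋ = ⌊1211/43⌋ = 28
(the next term ⌊1211/43^2⌋ = 0, terminating the sum). Summing: v_43(1211!) = 28 = 28.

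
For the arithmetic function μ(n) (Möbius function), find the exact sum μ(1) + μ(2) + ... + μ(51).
Σ_{n ≤ 51} μ(n) = -2

Compute μ(n) for each 1 ≤ n ≤ 51: μ(1) = 1, μ(2) = -1, μ(3) = -1, μ(4) = 0, μ(5) = -1, μ(6) = 1, μ(7) = -1, μ(8) = 0, μ(9) = 0, μ(10) = 1, μ(11) = -1, μ(12) = 0, μ(13) = -1, μ(14) = 1, μ(15) = 1, μ(16) = 0, μ(17) = -1, μ(18) = 0, μ(19) = -1, μ(20) = 0, μ(21) = 1, μ(22) = 1, μ(23) = -1, μ(24) = 0, μ(25) = 0, μ(26) = 1, μ(27) = 0, μ(28) = 0, μ(29) = -1, μ(30) = -1, μ(31) = -1, μ(32) = 0, μ(33) = 1, μ(34) = 1, μ(35) = 1, μ(36) = 0, μ(37) = -1, μ(38) = 1, μ(39) = 1, μ(40) = 0, μ(41) = -1, μ(42) = -1, μ(43) = -1, μ(44) = 0, μ(45) = 0, μ(46) = 1, μ(47) = -1, μ(48) = 0, μ(49) = 0, μ(50) = 0, μ(51) = 1. Summing all 51 values: -2. (Mertens function M(x) = Σ_{n ≤ x} μ(n); on average M(x) should be small (PNT ⟺ M(x) = o(x)).)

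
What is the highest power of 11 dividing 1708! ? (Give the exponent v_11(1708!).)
v_11(1708!) = 170

Legendre's formula: v_p(n!) = Σ_{k ≥ 1} ⌊n / p^k⌋. For p = 11, n = 1708, the terms are:
  ⌊1708/11^1⌋ = ⌊1708/11⌋ = 155
  ⌊1708/11^2⌋ = ⌊1708/121⌋ = 14
  ⌊1708/11^3⌋ = ⌊1708/1331⌋ = 1
(the next term ⌊1708/11^4⌋ = 0, terminating the sum). Summing: v_11(1708!) = 155 + 14 + 1 = 170.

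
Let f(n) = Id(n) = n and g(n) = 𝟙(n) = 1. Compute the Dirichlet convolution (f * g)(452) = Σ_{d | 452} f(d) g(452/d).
(Id * 𝟙)(452) = 798

Divisors of 452: [1, 2, 4, 113, 226, 452]. For each d | 452:
  d = 1: Id(1) · 𝟙(452/1) = 1 · 1 = 1
  d = 2: Id(2) · 𝟙(452/2) = 2 · 1 = 2
  d = 4: Id(4) · 𝟙(452/4) = 4 · 1 = 4
  d = 113: Id(113) · 𝟙(452/113) = 113 · 1 = 113
  d = 226: Id(226) · 𝟙(452/226) = 226 · 1 = 226
  d = 452: Id(452) · 𝟙(452/452) = 452 · 1 = 452
Summing: (Id * 𝟙)(452) = 1 + 2 + 4 + 113 + 226 + 452 = 798.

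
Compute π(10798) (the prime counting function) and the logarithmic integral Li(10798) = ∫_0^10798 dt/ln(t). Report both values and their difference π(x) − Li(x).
π(10798) = 1314;  Li(10798) ≈ 1332.42;  π(x) − Li(x) ≈ -18.42.

Direct count of primes ≤ 10798 gives π(10798) = 1314. Numerical evaluation of the logarithmic integral gives Li(10798) ≈ 1332.42. The difference π(x) − Li(x) ≈ -18.42 is typically negative for small/moderate x (Li(x) overestimates), though Littlewood's theorem shows this sign changes infinitely often.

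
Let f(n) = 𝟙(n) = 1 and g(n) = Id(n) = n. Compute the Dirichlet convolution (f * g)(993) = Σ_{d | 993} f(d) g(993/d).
(𝟙 * Id)(993) = 1328

Divisors of 993: [1, 3, 331, 993]. For each d | 993:
  d = 1: 𝟙(1) · Id(993/1) = 1 · 993 = 993
  d = 3: 𝟙(3) · Id(993/3) = 1 · 331 = 331
  d = 331: 𝟙(331) · Id(993/331) = 1 · 3 = 3
  d = 993: 𝟙(993) · Id(993/993) = 1 · 1 = 1
Summing: (𝟙 * Id)(993) = 993 + 331 + 3 + 1 = 1328.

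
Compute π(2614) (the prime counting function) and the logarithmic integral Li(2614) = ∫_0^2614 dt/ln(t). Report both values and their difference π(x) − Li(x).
π(2614) = 379;  Li(2614) ≈ 394.14;  π(x) − Li(x) ≈ -15.14.

Direct count of primes ≤ 2614 gives π(2614) = 379. Numerical evaluation of the logarithmic integral gives Li(2614) ≈ 394.14. The difference π(x) − Li(x) ≈ -15.14 is typically negative for small/moderate x (Li(x) overestimates), though Littlewood's theorem shows this sign changes infinitely often.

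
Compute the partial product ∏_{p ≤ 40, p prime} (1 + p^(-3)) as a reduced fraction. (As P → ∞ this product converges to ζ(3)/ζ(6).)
∏ = 286534261786467003531264/242522905429175749176095

The primes p ≤ 40 are [2, 3, 5, 7, 11, 13, 17, 19, 23, 29, 31, 37]. For each, (1 + 1/p^3) = (p^3 + 1)/p^3. Multiplying these fractions over p ∈ [2, 3, 5, 7, 11, 13, 17, 19, 23, 29, 31, 37] gives 286534261786467003531264/242522905429175749176095. (In the limit P → ∞ this tends to ζ(3)/ζ(6).)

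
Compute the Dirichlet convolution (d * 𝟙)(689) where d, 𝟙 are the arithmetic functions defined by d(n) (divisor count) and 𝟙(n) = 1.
(d * 𝟙)(689) = 9

Divisors of 689: [1, 13, 53, 689]. For each d | 689:
  d = 1: d(1) · 𝟙(689/1) = 1 · 1 = 1
  d = 13: d(13) · 𝟙(689/13) = 2 · 1 = 2
  d = 53: d(53) · 𝟙(689/53) = 2 · 1 = 2
  d = 689: d(689) · 𝟙(689/689) = 4 · 1 = 4
Summing: (d * 𝟙)(689) = 1 + 2 + 2 + 4 = 9.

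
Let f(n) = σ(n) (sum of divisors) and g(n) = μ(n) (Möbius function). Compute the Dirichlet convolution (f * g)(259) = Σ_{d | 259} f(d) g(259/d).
(σ * μ)(259) = 259

Divisors of 259: [1, 7, 37, 259]. For each d | 259:
  d = 1: σ(1) · μ(259/1) = 1 · 1 = 1
  d = 7: σ(7) · μ(259/7) = 8 · -1 = -8
  d = 37: σ(37) · μ(259/37) = 38 · -1 = -38
  d = 259: σ(259) · μ(259/259) = 304 · 1 = 304
Summing: (σ * μ)(259) = 1 + -8 + -38 + 304 = 259.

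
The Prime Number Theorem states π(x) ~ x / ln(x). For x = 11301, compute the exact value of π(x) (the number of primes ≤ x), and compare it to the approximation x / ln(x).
π(11301) = 1366;  x/ln(x) ≈ 1210.91;  relative error ≈ 11.35%.

Directly count primes up to 11301: π(11301) = 1366. The PNT approximation gives 11301/ln(11301) ≈ 11301/9.33265 ≈ 1210.91. Relative error (π(x) − x/ln(x)) / π(x) ≈ 11.35%; the approximation is known to undercount slightly (Li(x) is a better estimate).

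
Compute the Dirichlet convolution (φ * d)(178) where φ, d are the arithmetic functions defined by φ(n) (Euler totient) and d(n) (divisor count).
(φ * d)(178) = 270

Divisors of 178: [1, 2, 89, 178]. For each d | 178:
  d = 1: φ(1) · d(178/1) = 1 · 4 = 4
  d = 2: φ(2) · d(178/2) = 1 · 2 = 2
  d = 89: φ(89) · d(178/89) = 88 · 2 = 176
  d = 178: φ(178) · d(178/178) = 88 · 1 = 88
Summing: (φ * d)(178) = 4 + 2 + 176 + 88 = 270.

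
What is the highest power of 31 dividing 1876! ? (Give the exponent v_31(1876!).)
v_31(1876!) = 61

Legendre's formula: v_p(n!) = Σ_{k ≥ 1} ⌊n / p^k⌋. For p = 31, n = 1876, the terms are:
  ⌊1876/31^1⌋ = ⌊1876/31⌋ = 60
  ⌊1876/31^2⌋ = ⌊1876/961⌋ = 1
(the next term ⌊1876/31^3⌋ = 0, terminating the sum). Summing: v_31(1876!) = 60 + 1 = 61.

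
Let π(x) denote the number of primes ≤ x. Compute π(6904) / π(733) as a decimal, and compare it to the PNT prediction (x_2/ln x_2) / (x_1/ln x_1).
π(6904)/π(733) = 887/130 ≈ 6.8231;  PNT prediction ≈ 7.0292.

π(733) = 130 and π(6904) = 887, so π(6904)/π(733) ≈ 6.8231. The PNT-predicted ratio is (6904/ln(6904)) / (733/ln(733)) ≈ 7.0292. The two agree to within a few percent, as expected.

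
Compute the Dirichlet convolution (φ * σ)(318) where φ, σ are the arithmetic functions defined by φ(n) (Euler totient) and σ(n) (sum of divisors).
(φ * σ)(318) = 2544

Divisors of 318: [1, 2, 3, 6, 53, 106, 159, 318]. For each d | 318:
  d = 1: φ(1) · σ(318/1) = 1 · 648 = 648
  d = 2: φ(2) · σ(318/2) = 1 · 216 = 216
  d = 3: φ(3) · σ(318/3) = 2 · 162 = 324
  d = 6: φ(6) · σ(318/6) = 2 · 54 = 108
  d = 53: φ(53) · σ(318/53) = 52 · 12 = 624
  d = 106: φ(106) · σ(318/106) = 52 · 4 = 208
  d = 159: φ(159) · σ(318/159) = 104 · 3 = 312
  d = 318: φ(318) · σ(318/318) = 104 · 1 = 104
Summing: (φ * σ)(318) = 648 + 216 + 324 + 108 + 624 + 208 + 312 + 104 = 2544.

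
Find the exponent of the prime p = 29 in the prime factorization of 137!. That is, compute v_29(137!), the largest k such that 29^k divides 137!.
v_29(137!) = 4

Legendre's formula: v_p(n!) = Σ_{k ≥ 1} ⌊n / p^k⌋. For p = 29, n = 137, the terms are:
  ⌊137/29^1⌋ = ⌊137/29⌋ = 4
(the next term ⌊137/29^2⌋ = 0, terminating the sum). Summing: v_29(137!) = 4 = 4.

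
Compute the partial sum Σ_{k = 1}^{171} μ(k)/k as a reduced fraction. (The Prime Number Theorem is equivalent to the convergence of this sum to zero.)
Σ μ(k)/k = 976794744883260874795165001864511964953389627727401386703595517/962947420735983927056946215901134429196419130606213075415963491270

Values of μ(k) for 1 ≤ k ≤ 171: μ(1) = 1, μ(2) = -1, μ(3) = -1, μ(5) = -1, μ(6) = 1, μ(7) = -1, μ(10) = 1, μ(11) = -1, μ(13) = -1, μ(14) = 1, μ(15) = 1, μ(17) = -1, μ(19) = -1, μ(21) = 1, μ(22) = 1, μ(23) = -1, μ(26) = 1, μ(29) = -1, μ(30) = -1, μ(31) = -1, μ(33) = 1, μ(34) = 1, μ(35) = 1, μ(37) = -1, μ(38) = 1, μ(39) = 1, μ(41) = -1, μ(42) = -1, μ(43) = -1, μ(46) = 1, μ(47) = -1, μ(51) = 1, μ(53) = -1, μ(55) = 1, μ(57) = 1, μ(58) = 1, μ(59) = -1, μ(61) = -1, μ(62) = 1, μ(65) = 1, μ(66) = -1, μ(67) = -1, μ(69) = 1, μ(70) = -1, μ(71) = -1, μ(73) = -1, μ(74) = 1, μ(77) = 1, μ(78) = -1, μ(79) = -1, μ(82) = 1, μ(83) = -1, μ(85) = 1, μ(86) = 1, μ(87) = 1, μ(89) = -1, μ(91) = 1, μ(93) = 1, μ(94) = 1, μ(95) = 1, μ(97) = -1, μ(101) = -1, μ(102) = -1, μ(103) = -1, μ(105) = -1, μ(106) = 1, μ(107) = -1, μ(109) = -1, μ(110) = -1, μ(111) = 1, μ(113) = -1, μ(114) = -1, μ(115) = 1, μ(118) = 1, μ(119) = 1, μ(122) = 1, μ(123) = 1, μ(127) = -1, μ(129) = 1, μ(130) = -1, μ(131) = -1, μ(133) = 1, μ(134) = 1, μ(137) = -1, μ(138) = -1, μ(139) = -1, μ(141) = 1, μ(142) = 1, μ(143) = 1, μ(145) = 1, μ(146) = 1, μ(149) = -1, μ(151) = -1, μ(154) = -1, μ(155) = 1, μ(157) = -1, μ(158) = 1, μ(159) = 1, μ(161) = 1, μ(163) = -1, μ(165) = -1, μ(166) = 1, μ(167) = -1, μ(170) = -1, with μ = 0 on non-squarefree integers. Summing μ(k)/k for k where μ(k) ≠ 0 gives 976794744883260874795165001864511964953389627727401386703595517/962947420735983927056946215901134429196419130606213075415963491270 ≈ 0.0010. (PNT ⟺ this sum → 0 as n → ∞.)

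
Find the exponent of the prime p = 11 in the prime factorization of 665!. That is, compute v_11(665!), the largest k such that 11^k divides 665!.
v_11(665!) = 65

Legendre's formula: v_p(n!) = Σ_{k ≥ 1} ⌊n / p^k⌋. For p = 11, n = 665, the terms are:
  ⌊665/11^1⌋ = ⌊665/11⌋ = 60
  ⌊665/11^2⌋ = ⌊665/121⌋ = 5
(the next term ⌊665/11^3⌋ = 0, terminating the sum). Summing: v_11(665!) = 60 + 5 = 65.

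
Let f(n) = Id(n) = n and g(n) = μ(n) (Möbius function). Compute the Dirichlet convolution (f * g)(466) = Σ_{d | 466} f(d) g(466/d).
(Id * μ)(466) = 232

Divisors of 466: [1, 2, 233, 466]. For each d | 466:
  d = 1: Id(1) · μ(466/1) = 1 · 1 = 1
  d = 2: Id(2) · μ(466/2) = 2 · -1 = -2
  d = 233: Id(233) · μ(466/233) = 233 · -1 = -233
  d = 466: Id(466) · μ(466/466) = 466 · 1 = 466
Summing: (Id * μ)(466) = 1 + -2 + -233 + 466 = 232.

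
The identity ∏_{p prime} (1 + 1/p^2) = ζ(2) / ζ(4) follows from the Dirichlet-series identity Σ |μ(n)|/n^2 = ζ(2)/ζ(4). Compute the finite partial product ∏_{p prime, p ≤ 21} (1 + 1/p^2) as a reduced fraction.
∏ = 6403780000/4257193941

The primes p ≤ 21 are [2, 3, 5, 7, 11, 13, 17, 19]. For each, (1 + 1/p^2) = (p^2 + 1)/p^2. Multiplying these fractions over p ∈ [2, 3, 5, 7, 11, 13, 17, 19] gives 6403780000/4257193941. (In the limit P → ∞ this tends to ζ(2)/ζ(4).)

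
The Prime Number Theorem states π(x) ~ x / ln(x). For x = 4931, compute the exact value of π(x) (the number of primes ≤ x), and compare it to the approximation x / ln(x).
π(4931) = 658;  x/ln(x) ≈ 579.89;  relative error ≈ 11.87%.

Directly count primes up to 4931: π(4931) = 658. The PNT approximation gives 4931/ln(4931) ≈ 4931/8.50330 ≈ 579.89. Relative error (π(x) − x/ln(x)) / π(x) ≈ 11.87%; the approximation is known to undercount slightly (Li(x) is a better estimate).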